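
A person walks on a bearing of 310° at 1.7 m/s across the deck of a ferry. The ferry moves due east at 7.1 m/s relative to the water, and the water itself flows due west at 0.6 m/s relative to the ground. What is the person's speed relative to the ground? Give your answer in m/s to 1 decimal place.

5.3 m/s

In east/north components (m/s): person relative to ferry = (-1.302, 1.093); ferry relative to water = (7.100, 0.000); water relative to ground = (-0.600, 0.000).
Sum = (5.198, 1.093) m/s.
Speed = |(5.198, 1.093)| = 5.311 m/s.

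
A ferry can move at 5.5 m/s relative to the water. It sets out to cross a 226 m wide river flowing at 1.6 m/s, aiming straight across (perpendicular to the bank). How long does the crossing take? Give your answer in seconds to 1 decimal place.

41.1 s

The component of the ferry's velocity perpendicular to the bank is 5.5 m/s.
The flow acts along the bank and has no component across it.
Time = 226 / 5.500 = 41.091 s.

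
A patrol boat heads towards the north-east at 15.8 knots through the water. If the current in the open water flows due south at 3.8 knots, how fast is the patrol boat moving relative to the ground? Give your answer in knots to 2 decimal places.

Taking east as x and north as y: velocity relative to the water = (11.172, 11.172) knots; the water relative to ground = (0.000, -3.800) knots.
Velocity relative to ground = (11.172, 11.172) + (0.000, -3.800) = (11.172, 7.372) knots.
Speed = |(11.172, 7.372)| = 13.385 knots.

13.39 knots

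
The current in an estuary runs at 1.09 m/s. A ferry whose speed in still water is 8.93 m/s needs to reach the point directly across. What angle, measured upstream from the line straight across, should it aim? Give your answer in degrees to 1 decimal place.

To cancel the current, the upstream component of the ferry's velocity must equal the flow: 8.93 sin θ = 1.09.
sin θ = 1.09 / 8.93 = 0.1221.
θ = arcsin(0.1221) = 7.011°.

7.0°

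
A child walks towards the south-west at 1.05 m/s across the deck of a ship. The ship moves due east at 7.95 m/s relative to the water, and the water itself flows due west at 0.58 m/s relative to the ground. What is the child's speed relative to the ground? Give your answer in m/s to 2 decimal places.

6.67 m/s

In east/north components (m/s): child relative to ship = (-0.742, -0.742); ship relative to water = (7.950, 0.000); water relative to ground = (-0.580, 0.000).
Sum = (6.628, -0.742) m/s.
Speed = |(6.628, -0.742)| = 6.669 m/s.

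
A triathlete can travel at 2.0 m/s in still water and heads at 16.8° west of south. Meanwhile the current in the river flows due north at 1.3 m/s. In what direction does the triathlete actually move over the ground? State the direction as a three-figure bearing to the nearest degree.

223°

Taking east as x and north as y: velocity relative to the water = (-0.578, -1.915) m/s; the water relative to ground = (0.000, 1.300) m/s.
Velocity relative to ground = (-0.578, -1.915) + (0.000, 1.300) = (-0.578, -0.615) m/s.
Bearing = atan2(-0.58, -0.61) = 223.24° clockwise from north.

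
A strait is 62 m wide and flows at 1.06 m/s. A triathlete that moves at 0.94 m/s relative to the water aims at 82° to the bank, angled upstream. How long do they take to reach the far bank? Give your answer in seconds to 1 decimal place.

The component of the triathlete's velocity perpendicular to the bank is 0.94 × sin 82° = 0.931 m/s.
Only the cross-stream component determines the crossing time; the current contributes nothing perpendicular to the bank.
Time = 62 / 0.931 = 66.606 s.

66.6 s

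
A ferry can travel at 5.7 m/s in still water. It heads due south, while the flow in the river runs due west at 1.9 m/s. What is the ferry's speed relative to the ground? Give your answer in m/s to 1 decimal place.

Taking east as x and north as y: velocity relative to the water = (0.000, -5.700) m/s; the water relative to ground = (-1.900, 0.000) m/s.
Velocity relative to ground = (0.000, -5.700) + (-1.900, 0.000) = (-1.900, -5.700) m/s.
Speed = |(-1.900, -5.700)| = 6.008 m/s.

6.0 m/s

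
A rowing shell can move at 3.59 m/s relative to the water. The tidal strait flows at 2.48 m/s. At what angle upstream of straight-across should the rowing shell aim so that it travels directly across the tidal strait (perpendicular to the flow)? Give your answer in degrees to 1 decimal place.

43.7°

To cancel the current, the upstream component of the rowing shell's velocity must equal the flow: 3.59 sin θ = 2.48.
sin θ = 2.48 / 3.59 = 0.6908.
θ = arcsin(0.6908) = 43.694°.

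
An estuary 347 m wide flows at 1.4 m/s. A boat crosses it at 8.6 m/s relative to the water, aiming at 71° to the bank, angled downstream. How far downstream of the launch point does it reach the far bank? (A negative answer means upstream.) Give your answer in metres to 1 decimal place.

Perpendicular speed = 8.131 m/s; crossing time = 347 / 8.131 = 42.674 s.
Net downstream speed = 4.200 m/s.
Drift = 4.200 × 42.674 = 179.225 m (downstream).

179.2 m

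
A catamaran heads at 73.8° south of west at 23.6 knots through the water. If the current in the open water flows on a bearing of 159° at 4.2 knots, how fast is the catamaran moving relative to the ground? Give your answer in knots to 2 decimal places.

Taking east as x and north as y: velocity relative to the water = (-6.584, -22.663) knots; the water relative to ground = (1.505, -3.921) knots.
Velocity relative to ground = (-6.584, -22.663) + (1.505, -3.921) = (-5.079, -26.584) knots.
Speed = |(-5.079, -26.584)| = 27.065 knots.

27.06 knots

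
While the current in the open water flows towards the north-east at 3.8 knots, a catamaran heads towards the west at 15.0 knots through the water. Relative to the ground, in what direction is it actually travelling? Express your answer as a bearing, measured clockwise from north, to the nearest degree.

282°

Taking east as x and north as y: velocity relative to the water = (-15.000, 0.000) knots; the water relative to ground = (2.687, 2.687) knots.
Velocity relative to ground = (-15.000, 0.000) + (2.687, 2.687) = (-12.313, 2.687) knots.
Bearing = atan2(-12.31, 2.69) = 282.31° clockwise from north.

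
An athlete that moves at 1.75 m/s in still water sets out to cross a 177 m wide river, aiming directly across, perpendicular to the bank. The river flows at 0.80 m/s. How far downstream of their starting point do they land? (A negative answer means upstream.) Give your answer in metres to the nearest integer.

81 m

Perpendicular speed = 1.750 m/s; crossing time = 177 / 1.750 = 101.143 s.
Net downstream speed = 0.800 m/s.
Drift = 0.800 × 101.143 = 80.914 m (downstream).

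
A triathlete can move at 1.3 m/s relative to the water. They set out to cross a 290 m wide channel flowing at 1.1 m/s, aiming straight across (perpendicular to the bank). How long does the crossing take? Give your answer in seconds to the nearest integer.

The component of the triathlete's velocity perpendicular to the bank is 1.3 m/s.
The current is parallel to the bank, so it does not affect the crossing time.
Time = 290 / 1.300 = 223.077 s.

223 s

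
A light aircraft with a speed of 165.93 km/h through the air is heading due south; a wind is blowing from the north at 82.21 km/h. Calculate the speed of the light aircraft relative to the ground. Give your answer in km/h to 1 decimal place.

Taking east as x and north as y: velocity relative to the air = (0.000, -165.930) km/h; the air relative to ground = (0.000, -82.210) km/h.
Velocity relative to ground = (0.000, -165.930) + (0.000, -82.210) = (0.000, -248.140) km/h.
Speed = |(0.000, -248.140)| = 248.140 km/h.

248.1 km/h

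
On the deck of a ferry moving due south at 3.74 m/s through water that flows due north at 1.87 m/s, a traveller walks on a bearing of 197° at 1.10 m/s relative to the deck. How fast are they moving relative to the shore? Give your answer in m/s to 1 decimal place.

In east/north components (m/s): traveller relative to ferry = (-0.322, -1.052); ferry relative to water = (0.000, -3.740); water relative to ground = (0.000, 1.870).
Sum = (-0.322, -2.922) m/s.
Speed = |(-0.322, -2.922)| = 2.940 m/s.

2.9 m/s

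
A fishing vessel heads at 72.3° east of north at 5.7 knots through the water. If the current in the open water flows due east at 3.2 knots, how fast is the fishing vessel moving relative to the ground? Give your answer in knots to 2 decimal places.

Taking east as x and north as y: velocity relative to the water = (5.430, 1.733) knots; the water relative to ground = (3.200, 0.000) knots.
Velocity relative to ground = (5.430, 1.733) + (3.200, 0.000) = (8.630, 1.733) knots.
Speed = |(8.630, 1.733)| = 8.802 knots.

8.80 knots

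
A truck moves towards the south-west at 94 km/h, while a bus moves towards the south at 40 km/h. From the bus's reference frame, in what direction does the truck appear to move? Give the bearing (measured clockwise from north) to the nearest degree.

248°

Taking east as x and north as y: truck velocity = (-66.468, -66.468) km/h; bus velocity = (0.000, -40.000) km/h.
Velocity of truck relative to bus = (-66.468, -66.468) − (0.000, -40.000) = (-66.468, -26.468) km/h.
Bearing = atan2(-66.47, -26.47) = 248.29° clockwise from north.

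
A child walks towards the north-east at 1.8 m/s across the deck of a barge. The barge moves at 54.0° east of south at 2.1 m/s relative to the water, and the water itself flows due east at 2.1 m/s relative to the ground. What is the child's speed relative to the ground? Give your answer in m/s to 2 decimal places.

In east/north components (m/s): child relative to barge = (1.273, 1.273); barge relative to water = (1.699, -1.234); water relative to ground = (2.100, 0.000).
Sum = (5.072, 0.038) m/s.
Speed = |(5.072, 0.038)| = 5.072 m/s.

5.07 m/s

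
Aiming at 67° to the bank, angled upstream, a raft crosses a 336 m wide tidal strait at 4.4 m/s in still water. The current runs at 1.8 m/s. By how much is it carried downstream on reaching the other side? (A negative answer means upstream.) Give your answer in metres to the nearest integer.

Perpendicular speed = 4.050 m/s; crossing time = 336 / 4.050 = 82.958 s.
Net downstream speed = 0.081 m/s.
Drift = 0.081 × 82.958 = 6.702 m (downstream).

7 m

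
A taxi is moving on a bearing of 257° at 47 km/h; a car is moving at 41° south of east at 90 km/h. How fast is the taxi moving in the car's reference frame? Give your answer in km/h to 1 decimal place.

123.6 km/h

Taking east as x and north as y: taxi velocity = (-45.795, -10.573) km/h; car velocity = (67.924, -59.045) km/h.
Velocity of taxi relative to car = (-45.795, -10.573) − (67.924, -59.045) = (-113.719, 48.473) km/h.
Magnitude = |(-113.719, 48.473)| = 123.619 km/h.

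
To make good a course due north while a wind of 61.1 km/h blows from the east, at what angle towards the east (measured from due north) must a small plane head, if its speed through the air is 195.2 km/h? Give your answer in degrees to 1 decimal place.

The wind pushes perpendicular to the desired track; the heading must have a component into the wind equal to 61.1 km/h: 195.2 sin θ = 61.1.
sin θ = 0.3130, so θ = 18.241°.

18.2°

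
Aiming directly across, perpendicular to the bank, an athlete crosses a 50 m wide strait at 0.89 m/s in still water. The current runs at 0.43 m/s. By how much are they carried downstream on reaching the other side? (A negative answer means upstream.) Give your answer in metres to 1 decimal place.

24.2 m

Perpendicular speed = 0.890 m/s; crossing time = 50 / 0.890 = 56.180 s.
Net downstream speed = 0.430 m/s.
Drift = 0.430 × 56.180 = 24.157 m (downstream).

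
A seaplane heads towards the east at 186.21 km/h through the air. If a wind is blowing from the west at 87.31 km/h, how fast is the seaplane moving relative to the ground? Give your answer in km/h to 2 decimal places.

273.52 km/h

Taking east as x and north as y: velocity relative to the air = (186.210, 0.000) km/h; the air relative to ground = (87.310, 0.000) km/h.
Velocity relative to ground = (186.210, 0.000) + (87.310, 0.000) = (273.520, 0.000) km/h.
Speed = |(273.520, 0.000)| = 273.520 km/h.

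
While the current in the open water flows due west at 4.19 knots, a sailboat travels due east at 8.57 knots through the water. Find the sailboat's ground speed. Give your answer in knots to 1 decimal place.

Taking east as x and north as y: velocity relative to the water = (8.570, 0.000) knots; the water relative to ground = (-4.190, 0.000) knots.
Velocity relative to ground = (8.570, 0.000) + (-4.190, 0.000) = (4.380, 0.000) knots.
Speed = |(4.380, 0.000)| = 4.380 knots.

4.4 knots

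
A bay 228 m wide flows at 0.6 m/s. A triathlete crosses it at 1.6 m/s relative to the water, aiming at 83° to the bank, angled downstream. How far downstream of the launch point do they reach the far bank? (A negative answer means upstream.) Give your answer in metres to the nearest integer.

114 m

Perpendicular speed = 1.588 m/s; crossing time = 228 / 1.588 = 143.570 s.
Net downstream speed = 0.795 m/s.
Drift = 0.795 × 143.570 = 114.137 m (downstream).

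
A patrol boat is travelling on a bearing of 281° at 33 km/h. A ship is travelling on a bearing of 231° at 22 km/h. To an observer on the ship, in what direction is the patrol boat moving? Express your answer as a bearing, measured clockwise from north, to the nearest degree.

323°

Taking east as x and north as y: patrol boat velocity = (-32.394, 6.297) km/h; ship velocity = (-17.097, -13.845) km/h.
Velocity of patrol boat relative to ship = (-32.394, 6.297) − (-17.097, -13.845) = (-15.296, 20.142) km/h.
Bearing = atan2(-15.30, 20.14) = 322.79° clockwise from north.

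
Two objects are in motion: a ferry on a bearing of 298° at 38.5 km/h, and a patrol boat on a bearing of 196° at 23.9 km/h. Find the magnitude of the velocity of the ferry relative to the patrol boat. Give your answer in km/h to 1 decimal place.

Taking east as x and north as y: ferry velocity = (-33.993, 18.075) km/h; patrol boat velocity = (-6.588, -22.974) km/h.
Velocity of ferry relative to patrol boat = (-33.993, 18.075) − (-6.588, -22.974) = (-27.406, 41.049) km/h.
Magnitude = |(-27.406, 41.049)| = 49.357 km/h.

49.4 km/h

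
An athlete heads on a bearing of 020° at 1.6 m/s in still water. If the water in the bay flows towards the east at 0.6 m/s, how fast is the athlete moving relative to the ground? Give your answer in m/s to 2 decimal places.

1.89 m/s

Taking east as x and north as y: velocity relative to the water = (0.547, 1.504) m/s; the water relative to ground = (0.600, 0.000) m/s.
Velocity relative to ground = (0.547, 1.504) + (0.600, 0.000) = (1.147, 1.504) m/s.
Speed = |(1.147, 1.504)| = 1.891 m/s.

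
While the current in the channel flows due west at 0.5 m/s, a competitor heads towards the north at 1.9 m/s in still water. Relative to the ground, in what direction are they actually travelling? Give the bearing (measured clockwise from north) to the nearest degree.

345°

Taking east as x and north as y: velocity relative to the water = (0.000, 1.900) m/s; the water relative to ground = (-0.500, 0.000) m/s.
Velocity relative to ground = (0.000, 1.900) + (-0.500, 0.000) = (-0.500, 1.900) m/s.
Bearing = atan2(-0.50, 1.90) = 345.26° clockwise from north.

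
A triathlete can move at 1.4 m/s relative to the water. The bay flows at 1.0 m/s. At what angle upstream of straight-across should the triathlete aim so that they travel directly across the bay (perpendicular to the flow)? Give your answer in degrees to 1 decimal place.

45.6°

To cancel the current, the upstream component of the triathlete's velocity must equal the flow: 1.4 sin θ = 1.0.
sin θ = 1.0 / 1.4 = 0.7143.
θ = arcsin(0.7143) = 45.585°.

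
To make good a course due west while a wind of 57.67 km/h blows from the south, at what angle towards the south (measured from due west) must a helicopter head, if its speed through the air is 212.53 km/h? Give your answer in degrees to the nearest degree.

16°

The wind pushes perpendicular to the desired track; the heading must have a component into the wind equal to 57.67 km/h: 212.53 sin θ = 57.67.
sin θ = 0.2713, so θ = 15.745°.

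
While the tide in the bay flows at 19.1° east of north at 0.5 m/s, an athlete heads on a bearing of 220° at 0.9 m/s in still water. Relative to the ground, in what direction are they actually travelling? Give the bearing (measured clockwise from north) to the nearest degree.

242°

Taking east as x and north as y: velocity relative to the water = (-0.579, -0.689) m/s; the water relative to ground = (0.164, 0.472) m/s.
Velocity relative to ground = (-0.579, -0.689) + (0.164, 0.472) = (-0.415, -0.217) m/s.
Bearing = atan2(-0.41, -0.22) = 242.39° clockwise from north.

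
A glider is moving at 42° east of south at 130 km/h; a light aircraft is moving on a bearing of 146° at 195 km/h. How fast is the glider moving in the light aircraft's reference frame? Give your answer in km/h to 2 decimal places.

Taking east as x and north as y: glider velocity = (86.987, -96.609) km/h; light aircraft velocity = (109.043, -161.662) km/h.
Velocity of glider relative to light aircraft = (86.987, -96.609) − (109.043, -161.662) = (-22.056, 65.053) km/h.
Magnitude = |(-22.056, 65.053)| = 68.691 km/h.

68.69 km/h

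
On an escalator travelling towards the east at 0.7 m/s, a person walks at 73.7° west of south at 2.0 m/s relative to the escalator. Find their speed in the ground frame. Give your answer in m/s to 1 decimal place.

1.3 m/s

Taking east as x and north as y: escalator velocity = (0.700, 0.000) m/s; person velocity relative to escalator = (-1.920, -0.561) m/s.
Velocity relative to ground = (0.700, 0.000) + (-1.920, -0.561) = (-1.220, -0.561) m/s.
Speed = |(-1.220, -0.561)| = 1.343 m/s.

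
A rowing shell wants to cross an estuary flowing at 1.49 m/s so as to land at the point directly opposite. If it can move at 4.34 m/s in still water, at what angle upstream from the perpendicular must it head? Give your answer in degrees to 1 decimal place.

To cancel the current, the upstream component of the rowing shell's velocity must equal the flow: 4.34 sin θ = 1.49.
sin θ = 1.49 / 4.34 = 0.3433.
θ = arcsin(0.3433) = 20.079°.

20.1°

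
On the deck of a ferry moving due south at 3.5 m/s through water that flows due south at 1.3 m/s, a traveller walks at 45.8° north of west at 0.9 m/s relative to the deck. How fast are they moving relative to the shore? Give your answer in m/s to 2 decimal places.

In east/north components (m/s): traveller relative to ferry = (-0.627, 0.645); ferry relative to water = (0.000, -3.500); water relative to ground = (0.000, -1.300).
Sum = (-0.627, -4.155) m/s.
Speed = |(-0.627, -4.155)| = 4.202 m/s.

4.20 m/s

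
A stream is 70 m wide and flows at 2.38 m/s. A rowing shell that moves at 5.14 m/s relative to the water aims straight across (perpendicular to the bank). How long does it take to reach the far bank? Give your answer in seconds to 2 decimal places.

The component of the rowing shell's velocity perpendicular to the bank is 5.14 m/s.
The flow acts along the bank and has no component across it.
Time = 70 / 5.140 = 13.619 s.

13.62 s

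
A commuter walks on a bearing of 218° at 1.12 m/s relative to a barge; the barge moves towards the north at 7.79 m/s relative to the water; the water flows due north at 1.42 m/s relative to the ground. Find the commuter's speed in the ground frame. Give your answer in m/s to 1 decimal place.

8.4 m/s

In east/north components (m/s): commuter relative to barge = (-0.690, -0.883); barge relative to water = (0.000, 7.790); water relative to ground = (0.000, 1.420).
Sum = (-0.690, 8.327) m/s.
Speed = |(-0.690, 8.327)| = 8.356 m/s.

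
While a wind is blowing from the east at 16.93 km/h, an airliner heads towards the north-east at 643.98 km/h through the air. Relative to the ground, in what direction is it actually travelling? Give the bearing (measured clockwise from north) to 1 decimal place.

043.9°

Taking east as x and north as y: velocity relative to the air = (455.363, 455.363) km/h; the air relative to ground = (-16.930, 0.000) km/h.
Velocity relative to ground = (455.363, 455.363) + (-16.930, 0.000) = (438.433, 455.363) km/h.
Bearing = atan2(438.43, 455.36) = 43.91° clockwise from north.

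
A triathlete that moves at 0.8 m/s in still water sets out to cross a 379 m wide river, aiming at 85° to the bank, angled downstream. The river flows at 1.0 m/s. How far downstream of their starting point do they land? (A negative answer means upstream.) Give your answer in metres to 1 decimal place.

508.7 m

Perpendicular speed = 0.797 m/s; crossing time = 379 / 0.797 = 475.560 s.
Net downstream speed = 1.070 m/s.
Drift = 1.070 × 475.560 = 508.718 m (downstream).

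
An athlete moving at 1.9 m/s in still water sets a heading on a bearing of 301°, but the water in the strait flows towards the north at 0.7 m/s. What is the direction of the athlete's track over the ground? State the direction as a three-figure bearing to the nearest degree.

316°

Taking east as x and north as y: velocity relative to the water = (-1.629, 0.979) m/s; the water relative to ground = (0.000, 0.700) m/s.
Velocity relative to ground = (-1.629, 0.979) + (0.000, 0.700) = (-1.629, 1.679) m/s.
Bearing = atan2(-1.63, 1.68) = 315.87° clockwise from north.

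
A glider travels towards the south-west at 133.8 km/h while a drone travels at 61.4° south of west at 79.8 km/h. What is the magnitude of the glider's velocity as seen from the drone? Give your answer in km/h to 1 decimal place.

61.5 km/h

Taking east as x and north as y: glider velocity = (-94.611, -94.611) km/h; drone velocity = (-38.200, -70.063) km/h.
Velocity of glider relative to drone = (-94.611, -94.611) − (-38.200, -70.063) = (-56.411, -24.548) km/h.
Magnitude = |(-56.411, -24.548)| = 61.521 km/h.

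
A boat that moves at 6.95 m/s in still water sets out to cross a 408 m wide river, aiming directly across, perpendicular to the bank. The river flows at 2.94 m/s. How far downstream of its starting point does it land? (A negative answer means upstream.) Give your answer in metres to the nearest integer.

173 m

Perpendicular speed = 6.950 m/s; crossing time = 408 / 6.950 = 58.705 s.
Net downstream speed = 2.940 m/s.
Drift = 2.940 × 58.705 = 172.593 m (downstream).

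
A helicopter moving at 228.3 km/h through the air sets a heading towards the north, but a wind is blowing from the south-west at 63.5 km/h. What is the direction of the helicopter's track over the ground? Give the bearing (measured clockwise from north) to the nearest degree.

009°

Taking east as x and north as y: velocity relative to the air = (0.000, 228.300) km/h; the air relative to ground = (44.901, 44.901) km/h.
Velocity relative to ground = (0.000, 228.300) + (44.901, 44.901) = (44.901, 273.201) km/h.
Bearing = atan2(44.90, 273.20) = 9.33° clockwise from north.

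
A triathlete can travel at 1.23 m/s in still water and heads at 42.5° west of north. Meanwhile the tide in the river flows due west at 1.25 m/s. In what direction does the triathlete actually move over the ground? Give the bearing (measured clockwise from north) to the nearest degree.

294°

Taking east as x and north as y: velocity relative to the water = (-0.831, 0.907) m/s; the water relative to ground = (-1.250, 0.000) m/s.
Velocity relative to ground = (-0.831, 0.907) + (-1.250, 0.000) = (-2.081, 0.907) m/s.
Bearing = atan2(-2.08, 0.91) = 293.55° clockwise from north.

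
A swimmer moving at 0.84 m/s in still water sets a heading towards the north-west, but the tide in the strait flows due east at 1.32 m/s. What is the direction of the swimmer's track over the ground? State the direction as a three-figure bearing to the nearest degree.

Taking east as x and north as y: velocity relative to the water = (-0.594, 0.594) m/s; the water relative to ground = (1.320, 0.000) m/s.
Velocity relative to ground = (-0.594, 0.594) + (1.320, 0.000) = (0.726, 0.594) m/s.
Bearing = atan2(0.73, 0.59) = 50.71° clockwise from north.

051°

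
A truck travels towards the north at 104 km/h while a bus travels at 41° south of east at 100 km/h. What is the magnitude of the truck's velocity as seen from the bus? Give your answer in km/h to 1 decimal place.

185.6 km/h

Taking east as x and north as y: truck velocity = (0.000, 104.000) km/h; bus velocity = (75.471, -65.606) km/h.
Velocity of truck relative to bus = (0.000, 104.000) − (75.471, -65.606) = (-75.471, 169.606) km/h.
Magnitude = |(-75.471, 169.606)| = 185.640 km/h.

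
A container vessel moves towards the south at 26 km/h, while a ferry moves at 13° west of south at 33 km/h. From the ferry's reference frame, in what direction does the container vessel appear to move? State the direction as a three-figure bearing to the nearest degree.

050°

Taking east as x and north as y: container vessel velocity = (0.000, -26.000) km/h; ferry velocity = (-7.423, -32.154) km/h.
Velocity of container vessel relative to ferry = (0.000, -26.000) − (-7.423, -32.154) = (7.423, 6.154) km/h.
Bearing = atan2(7.42, 6.15) = 50.34° clockwise from north.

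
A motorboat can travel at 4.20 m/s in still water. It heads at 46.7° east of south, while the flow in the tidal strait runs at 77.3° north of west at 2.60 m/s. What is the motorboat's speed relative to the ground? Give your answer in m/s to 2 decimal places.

Taking east as x and north as y: velocity relative to the water = (3.057, -2.880) m/s; the water relative to ground = (-0.572, 2.536) m/s.
Velocity relative to ground = (3.057, -2.880) + (-0.572, 2.536) = (2.485, -0.344) m/s.
Speed = |(2.485, -0.344)| = 2.509 m/s.

2.51 m/s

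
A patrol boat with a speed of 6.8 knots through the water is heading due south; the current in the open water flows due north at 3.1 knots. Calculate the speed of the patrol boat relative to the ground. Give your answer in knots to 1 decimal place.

Taking east as x and north as y: velocity relative to the water = (0.000, -6.800) knots; the water relative to ground = (0.000, 3.100) knots.
Velocity relative to ground = (0.000, -6.800) + (0.000, 3.100) = (0.000, -3.700) knots.
Speed = |(0.000, -3.700)| = 3.700 knots.

3.7 knots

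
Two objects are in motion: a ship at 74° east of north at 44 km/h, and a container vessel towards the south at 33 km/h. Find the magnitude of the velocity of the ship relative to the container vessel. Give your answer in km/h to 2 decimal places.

Taking east as x and north as y: ship velocity = (42.296, 12.128) km/h; container vessel velocity = (0.000, -33.000) km/h.
Velocity of ship relative to container vessel = (42.296, 12.128) − (0.000, -33.000) = (42.296, 45.128) km/h.
Magnitude = |(42.296, 45.128)| = 61.850 km/h.

61.85 km/h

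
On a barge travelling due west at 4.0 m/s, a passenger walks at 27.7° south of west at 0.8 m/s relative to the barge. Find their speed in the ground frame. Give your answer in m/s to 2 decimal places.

4.72 m/s

Taking east as x and north as y: barge velocity = (-4.000, 0.000) m/s; passenger velocity relative to barge = (-0.708, -0.372) m/s.
Velocity relative to ground = (-4.000, 0.000) + (-0.708, -0.372) = (-4.708, -0.372) m/s.
Speed = |(-4.708, -0.372)| = 4.723 m/s.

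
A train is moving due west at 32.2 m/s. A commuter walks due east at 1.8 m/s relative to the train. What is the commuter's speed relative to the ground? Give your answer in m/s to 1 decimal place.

30.4 m/s

Taking east as x and north as y: train velocity = (-32.200, 0.000) m/s; commuter velocity relative to train = (1.800, 0.000) m/s.
Velocity relative to ground = (-32.200, 0.000) + (1.800, 0.000) = (-30.400, 0.000) m/s.
Speed = |(-30.400, 0.000)| = 30.400 m/s.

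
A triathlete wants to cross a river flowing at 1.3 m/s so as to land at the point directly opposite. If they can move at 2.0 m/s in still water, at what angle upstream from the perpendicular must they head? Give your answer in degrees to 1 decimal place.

40.5°

To cancel the current, the upstream component of the triathlete's velocity must equal the flow: 2.0 sin θ = 1.3.
sin θ = 1.3 / 2.0 = 0.6500.
θ = arcsin(0.6500) = 40.542°.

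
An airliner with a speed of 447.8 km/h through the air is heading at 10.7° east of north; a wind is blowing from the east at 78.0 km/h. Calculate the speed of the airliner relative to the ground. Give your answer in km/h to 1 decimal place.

Taking east as x and north as y: velocity relative to the air = (83.142, 440.014) km/h; the air relative to ground = (-78.000, 0.000) km/h.
Velocity relative to ground = (83.142, 440.014) + (-78.000, 0.000) = (5.142, 440.014) km/h.
Speed = |(5.142, 440.014)| = 440.044 km/h.

440.0 km/h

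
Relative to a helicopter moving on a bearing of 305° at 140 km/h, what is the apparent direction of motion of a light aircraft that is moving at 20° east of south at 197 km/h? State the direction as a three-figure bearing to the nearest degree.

Taking east as x and north as y: light aircraft velocity = (67.378, -185.119) km/h; helicopter velocity = (-114.681, 80.301) km/h.
Velocity of light aircraft relative to helicopter = (67.378, -185.119) − (-114.681, 80.301) = (182.059, -265.420) km/h.
Bearing = atan2(182.06, -265.42) = 145.55° clockwise from north.

146°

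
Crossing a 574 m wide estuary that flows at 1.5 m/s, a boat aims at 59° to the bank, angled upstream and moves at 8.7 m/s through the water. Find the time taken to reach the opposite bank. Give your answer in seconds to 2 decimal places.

76.97 s

The component of the boat's velocity perpendicular to the bank is 8.7 × sin 59° = 7.457 m/s.
The current is parallel to the bank, so it does not affect the crossing time.
Time = 574 / 7.457 = 76.971 s.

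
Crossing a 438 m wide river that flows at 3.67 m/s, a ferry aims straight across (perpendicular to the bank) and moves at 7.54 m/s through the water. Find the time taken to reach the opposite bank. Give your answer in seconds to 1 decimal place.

The component of the ferry's velocity perpendicular to the bank is 7.54 m/s.
The current is parallel to the bank, so it does not affect the crossing time.
Time = 438 / 7.540 = 58.090 s.

58.1 s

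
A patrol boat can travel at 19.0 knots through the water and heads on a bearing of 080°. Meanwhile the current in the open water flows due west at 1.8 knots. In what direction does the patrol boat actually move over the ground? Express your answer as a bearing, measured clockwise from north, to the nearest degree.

079°

Taking east as x and north as y: velocity relative to the water = (18.711, 3.299) knots; the water relative to ground = (-1.800, 0.000) knots.
Velocity relative to ground = (18.711, 3.299) + (-1.800, 0.000) = (16.911, 3.299) knots.
Bearing = atan2(16.91, 3.30) = 78.96° clockwise from north.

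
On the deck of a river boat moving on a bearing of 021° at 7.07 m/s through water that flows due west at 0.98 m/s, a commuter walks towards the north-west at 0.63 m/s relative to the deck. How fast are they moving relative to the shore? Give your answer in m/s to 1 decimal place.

In east/north components (m/s): commuter relative to river boat = (-0.445, 0.445); river boat relative to water = (2.534, 6.600); water relative to ground = (-0.980, 0.000).
Sum = (1.108, 7.046) m/s.
Speed = |(1.108, 7.046)| = 7.133 m/s.

7.1 m/s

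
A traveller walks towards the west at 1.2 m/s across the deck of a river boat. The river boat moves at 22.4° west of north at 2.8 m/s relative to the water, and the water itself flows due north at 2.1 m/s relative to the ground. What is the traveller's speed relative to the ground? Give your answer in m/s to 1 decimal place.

In east/north components (m/s): traveller relative to river boat = (-1.200, 0.000); river boat relative to water = (-1.067, 2.589); water relative to ground = (0.000, 2.100).
Sum = (-2.267, 4.689) m/s.
Speed = |(-2.267, 4.689)| = 5.208 m/s.

5.2 m/s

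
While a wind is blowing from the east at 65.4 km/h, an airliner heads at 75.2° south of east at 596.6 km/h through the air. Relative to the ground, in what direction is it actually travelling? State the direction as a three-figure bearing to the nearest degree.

Taking east as x and north as y: velocity relative to the air = (152.399, -576.807) km/h; the air relative to ground = (-65.400, 0.000) km/h.
Velocity relative to ground = (152.399, -576.807) + (-65.400, 0.000) = (86.999, -576.807) km/h.
Bearing = atan2(87.00, -576.81) = 171.42° clockwise from north.

171°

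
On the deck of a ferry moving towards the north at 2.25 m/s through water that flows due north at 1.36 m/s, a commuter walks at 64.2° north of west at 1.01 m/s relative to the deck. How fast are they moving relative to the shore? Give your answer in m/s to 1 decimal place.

In east/north components (m/s): commuter relative to ferry = (-0.440, 0.909); ferry relative to water = (0.000, 2.250); water relative to ground = (0.000, 1.360).
Sum = (-0.440, 4.519) m/s.
Speed = |(-0.440, 4.519)| = 4.541 m/s.

4.5 m/s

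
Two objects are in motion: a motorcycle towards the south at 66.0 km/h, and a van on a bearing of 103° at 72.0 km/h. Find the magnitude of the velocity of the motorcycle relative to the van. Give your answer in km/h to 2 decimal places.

86.04 km/h

Taking east as x and north as y: motorcycle velocity = (0.000, -66.000) km/h; van velocity = (70.155, -16.196) km/h.
Velocity of motorcycle relative to van = (0.000, -66.000) − (70.155, -16.196) = (-70.155, -49.804) km/h.
Magnitude = |(-70.155, -49.804)| = 86.035 km/h.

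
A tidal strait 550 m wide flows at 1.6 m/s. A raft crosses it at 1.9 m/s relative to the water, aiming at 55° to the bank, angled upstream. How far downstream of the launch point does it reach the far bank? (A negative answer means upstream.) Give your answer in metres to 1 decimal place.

Perpendicular speed = 1.556 m/s; crossing time = 550 / 1.556 = 353.382 s.
Net downstream speed = 0.510 m/s.
Drift = 0.510 × 353.382 = 180.297 m (downstream).

180.3 m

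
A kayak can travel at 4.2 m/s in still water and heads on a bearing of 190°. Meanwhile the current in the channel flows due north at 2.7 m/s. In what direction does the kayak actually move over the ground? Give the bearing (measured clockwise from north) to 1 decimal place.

Taking east as x and north as y: velocity relative to the water = (-0.729, -4.136) m/s; the water relative to ground = (0.000, 2.700) m/s.
Velocity relative to ground = (-0.729, -4.136) + (0.000, 2.700) = (-0.729, -1.436) m/s.
Bearing = atan2(-0.73, -1.44) = 206.92° clockwise from north.

206.9°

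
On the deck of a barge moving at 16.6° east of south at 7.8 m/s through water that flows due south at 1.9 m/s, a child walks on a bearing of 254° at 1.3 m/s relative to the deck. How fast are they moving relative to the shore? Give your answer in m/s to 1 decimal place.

9.8 m/s

In east/north components (m/s): child relative to barge = (-1.250, -0.358); barge relative to water = (2.228, -7.475); water relative to ground = (0.000, -1.900).
Sum = (0.979, -9.733) m/s.
Speed = |(0.979, -9.733)| = 9.782 m/s.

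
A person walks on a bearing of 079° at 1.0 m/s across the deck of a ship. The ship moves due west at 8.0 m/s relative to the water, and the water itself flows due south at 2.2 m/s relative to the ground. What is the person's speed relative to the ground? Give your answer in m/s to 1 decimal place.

In east/north components (m/s): person relative to ship = (0.982, 0.191); ship relative to water = (-8.000, 0.000); water relative to ground = (0.000, -2.200).
Sum = (-7.018, -2.009) m/s.
Speed = |(-7.018, -2.009)| = 7.300 m/s.

7.3 m/s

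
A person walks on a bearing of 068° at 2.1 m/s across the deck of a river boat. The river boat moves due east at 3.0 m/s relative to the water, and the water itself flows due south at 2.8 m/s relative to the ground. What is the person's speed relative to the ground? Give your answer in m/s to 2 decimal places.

5.34 m/s

In east/north components (m/s): person relative to river boat = (1.947, 0.787); river boat relative to water = (3.000, 0.000); water relative to ground = (0.000, -2.800).
Sum = (4.947, -2.013) m/s.
Speed = |(4.947, -2.013)| = 5.341 m/s.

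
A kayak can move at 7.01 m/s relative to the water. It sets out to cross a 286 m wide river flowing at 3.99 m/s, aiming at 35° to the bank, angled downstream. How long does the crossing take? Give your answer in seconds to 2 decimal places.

71.13 s

The component of the kayak's velocity perpendicular to the bank is 7.01 × sin 35° = 4.021 m/s.
The current is parallel to the bank, so it does not affect the crossing time.
Time = 286 / 4.021 = 71.131 s.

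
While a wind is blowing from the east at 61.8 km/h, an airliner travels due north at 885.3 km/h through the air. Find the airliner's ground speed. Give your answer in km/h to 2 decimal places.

Taking east as x and north as y: velocity relative to the air = (0.000, 885.300) km/h; the air relative to ground = (-61.800, 0.000) km/h.
Velocity relative to ground = (0.000, 885.300) + (-61.800, 0.000) = (-61.800, 885.300) km/h.
Speed = |(-61.800, 885.300)| = 887.454 km/h.

887.45 km/h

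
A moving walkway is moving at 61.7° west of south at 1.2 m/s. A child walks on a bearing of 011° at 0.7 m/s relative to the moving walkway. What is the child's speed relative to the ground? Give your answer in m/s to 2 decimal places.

Taking east as x and north as y: moving walkway velocity = (-1.057, -0.569) m/s; child velocity relative to moving walkway = (0.134, 0.687) m/s.
Velocity relative to ground = (-1.057, -0.569) + (0.134, 0.687) = (-0.923, 0.118) m/s.
Speed = |(-0.923, 0.118)| = 0.931 m/s.

0.93 m/s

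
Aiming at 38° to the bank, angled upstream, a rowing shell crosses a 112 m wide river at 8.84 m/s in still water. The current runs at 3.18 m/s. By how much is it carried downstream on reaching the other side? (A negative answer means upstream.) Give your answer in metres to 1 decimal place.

-77.9 m

Perpendicular speed = 5.442 m/s; crossing time = 112 / 5.442 = 20.579 s.
Net downstream speed = -3.786 m/s.
Drift = -3.786 × 20.579 = -77.912 m (upstream).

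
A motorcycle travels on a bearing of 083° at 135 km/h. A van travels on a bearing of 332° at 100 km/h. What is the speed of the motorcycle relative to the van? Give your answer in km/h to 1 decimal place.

Taking east as x and north as y: motorcycle velocity = (133.994, 16.452) km/h; van velocity = (-46.947, 88.295) km/h.
Velocity of motorcycle relative to van = (133.994, 16.452) − (-46.947, 88.295) = (180.941, -71.842) km/h.
Magnitude = |(180.941, -71.842)| = 194.682 km/h.

194.7 km/h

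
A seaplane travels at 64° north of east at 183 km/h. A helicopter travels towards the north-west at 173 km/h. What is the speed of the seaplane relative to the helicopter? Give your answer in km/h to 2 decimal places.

206.89 km/h

Taking east as x and north as y: seaplane velocity = (80.222, 164.479) km/h; helicopter velocity = (-122.329, 122.329) km/h.
Velocity of seaplane relative to helicopter = (80.222, 164.479) − (-122.329, 122.329) = (202.551, 42.150) km/h.
Magnitude = |(202.551, 42.150)| = 206.890 km/h.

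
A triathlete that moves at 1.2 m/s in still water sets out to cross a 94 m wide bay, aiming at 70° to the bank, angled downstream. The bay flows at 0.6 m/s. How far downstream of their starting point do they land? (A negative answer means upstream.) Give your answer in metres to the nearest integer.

Perpendicular speed = 1.128 m/s; crossing time = 94 / 1.128 = 83.361 s.
Net downstream speed = 1.010 m/s.
Drift = 1.010 × 83.361 = 84.230 m (downstream).

84 m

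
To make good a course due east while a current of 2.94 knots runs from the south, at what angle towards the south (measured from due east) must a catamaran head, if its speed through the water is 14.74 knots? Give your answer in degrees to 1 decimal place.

The current pushes perpendicular to the desired track; the heading must have a component into the current equal to 2.94 knots: 14.74 sin θ = 2.94.
sin θ = 0.1995, so θ = 11.505°.

11.5°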